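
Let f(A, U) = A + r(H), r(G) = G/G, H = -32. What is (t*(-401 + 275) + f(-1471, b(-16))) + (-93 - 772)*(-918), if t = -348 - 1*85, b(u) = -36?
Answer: 847158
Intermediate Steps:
r(G) = 1
t = -433 (t = -348 - 85 = -433)
f(A, U) = 1 + A (f(A, U) = A + 1 = 1 + A)
(t*(-401 + 275) + f(-1471, b(-16))) + (-93 - 772)*(-918) = (-433*(-401 + 275) + (1 - 1471)) + (-93 - 772)*(-918) = (-433*(-126) - 1470) - 865*(-918) = (54558 - 1470) + 794070 = 53088 + 794070 = 847158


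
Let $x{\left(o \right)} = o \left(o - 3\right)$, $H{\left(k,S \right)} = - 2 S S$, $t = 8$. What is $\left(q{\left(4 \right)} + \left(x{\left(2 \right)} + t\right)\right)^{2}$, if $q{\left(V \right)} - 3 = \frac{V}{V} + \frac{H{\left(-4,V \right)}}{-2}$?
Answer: $676$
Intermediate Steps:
$H{\left(k,S \right)} = - 2 S^{2}$
$q{\left(V \right)} = 4 + V^{2}$ ($q{\left(V \right)} = 3 + \left(\frac{V}{V} + \frac{\left(-2\right) V^{2}}{-2}\right) = 3 + \left(1 + - 2 V^{2} \left(- \frac{1}{2}\right)\right) = 3 + \left(1 + V^{2}\right) = 4 + V^{2}$)
$x{\left(o \right)} = o \left(-3 + o\right)$
$\left(q{\left(4 \right)} + \left(x{\left(2 \right)} + t\right)\right)^{2} = \left(\left(4 + 4^{2}\right) + \left(2 \left(-3 + 2\right) + 8\right)\right)^{2} = \left(\left(4 + 16\right) + \left(2 \left(-1\right) + 8\right)\right)^{2} = \left(20 + \left(-2 + 8\right)\right)^{2} = \left(20 + 6\right)^{2} = 26^{2} = 676$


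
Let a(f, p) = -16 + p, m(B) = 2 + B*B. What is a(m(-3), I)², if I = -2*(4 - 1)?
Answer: 484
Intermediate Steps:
m(B) = 2 + B²
I = -6 (I = -2*3 = -6)
a(m(-3), I)² = (-16 - 6)² = (-22)² = 484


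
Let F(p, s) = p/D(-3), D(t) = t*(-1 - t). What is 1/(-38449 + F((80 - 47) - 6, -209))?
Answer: -2/76907 ≈ -2.6005e-5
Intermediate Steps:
F(p, s) = -p/6 (F(p, s) = p/((-1*(-3)*(1 - 3))) = p/((-1*(-3)*(-2))) = p/(-6) = p*(-1/6) = -p/6)
1/(-38449 + F((80 - 47) - 6, -209)) = 1/(-38449 - ((80 - 47) - 6)/6) = 1/(-38449 - (33 - 6)/6) = 1/(-38449 - 1/6*27) = 1/(-38449 - 9/2) = 1/(-76907/2) = -2/76907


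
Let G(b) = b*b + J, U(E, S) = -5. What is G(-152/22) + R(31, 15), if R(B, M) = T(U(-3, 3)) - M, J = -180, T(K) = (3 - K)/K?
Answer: -90063/605 ≈ -148.86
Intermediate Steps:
T(K) = (3 - K)/K
R(B, M) = -8/5 - M (R(B, M) = (3 - 1*(-5))/(-5) - M = -(3 + 5)/5 - M = -⅕*8 - M = -8/5 - M)
G(b) = -180 + b² (G(b) = b*b - 180 = b² - 180 = -180 + b²)
G(-152/22) + R(31, 15) = (-180 + (-152/22)²) + (-8/5 - 1*15) = (-180 + (-152*1/22)²) + (-8/5 - 15) = (-180 + (-76/11)²) - 83/5 = (-180 + 5776/121) - 83/5 = -16004/121 - 83/5 = -90063/605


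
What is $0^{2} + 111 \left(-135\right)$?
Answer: $-14985$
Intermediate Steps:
$0^{2} + 111 \left(-135\right) = 0 - 14985 = -14985$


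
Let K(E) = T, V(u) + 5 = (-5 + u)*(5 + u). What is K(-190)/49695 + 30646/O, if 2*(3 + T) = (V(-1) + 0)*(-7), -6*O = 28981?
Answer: -18269726383/2880421590 ≈ -6.3427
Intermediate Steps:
O = -28981/6 (O = -1/6*28981 = -28981/6 ≈ -4830.2)
V(u) = -5 + (-5 + u)*(5 + u)
T = 197/2 (T = -3 + (((-30 + (-1)**2) + 0)*(-7))/2 = -3 + (((-30 + 1) + 0)*(-7))/2 = -3 + ((-29 + 0)*(-7))/2 = -3 + (-29*(-7))/2 = -3 + (1/2)*203 = -3 + 203/2 = 197/2 ≈ 98.500)
K(E) = 197/2
K(-190)/49695 + 30646/O = (197/2)/49695 + 30646/(-28981/6) = (197/2)*(1/49695) + 30646*(-6/28981) = 197/99390 - 183876/28981 = -18269726383/2880421590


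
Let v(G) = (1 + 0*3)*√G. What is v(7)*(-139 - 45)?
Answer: -184*√7 ≈ -486.82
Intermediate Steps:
v(G) = √G (v(G) = (1 + 0)*√G = 1*√G = √G)
v(7)*(-139 - 45) = √7*(-139 - 45) = √7*(-184) = -184*√7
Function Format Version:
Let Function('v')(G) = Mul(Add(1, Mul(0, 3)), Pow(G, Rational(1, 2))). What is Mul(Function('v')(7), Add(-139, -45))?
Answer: Mul(-184, Pow(7, Rational(1, 2))) ≈ -486.82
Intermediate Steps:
Function('v')(G) = Pow(G, Rational(1, 2)) (Function('v')(G) = Mul(Add(1, 0), Pow(G, Rational(1, 2))) = Mul(1, Pow(G, Rational(1, 2))) = Pow(G, Rational(1, 2)))
Mul(Function('v')(7), Add(-139, -45)) = Mul(Pow(7, Rational(1, 2)), Add(-139, -45)) = Mul(Pow(7, Rational(1, 2)), -184) = Mul(-184, Pow(7, Rational(1, 2)))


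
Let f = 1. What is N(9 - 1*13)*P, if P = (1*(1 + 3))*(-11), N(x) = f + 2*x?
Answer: 308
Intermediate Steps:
N(x) = 1 + 2*x
P = -44 (P = (1*4)*(-11) = 4*(-11) = -44)
N(9 - 1*13)*P = (1 + 2*(9 - 1*13))*(-44) = (1 + 2*(9 - 13))*(-44) = (1 + 2*(-4))*(-44) = (1 - 8)*(-44) = -7*(-44) = 308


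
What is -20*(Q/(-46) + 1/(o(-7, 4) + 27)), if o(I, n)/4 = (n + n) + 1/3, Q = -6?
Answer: -12240/4163 ≈ -2.9402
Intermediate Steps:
o(I, n) = 4/3 + 8*n (o(I, n) = 4*((n + n) + 1/3) = 4*(2*n + ⅓) = 4*(⅓ + 2*n) = 4/3 + 8*n)
-20*(Q/(-46) + 1/(o(-7, 4) + 27)) = -20*(-6/(-46) + 1/((4/3 + 8*4) + 27)) = -20*(-6*(-1/46) + 1/((4/3 + 32) + 27)) = -20*(3/23 + 1/(100/3 + 27)) = -20*(3/23 + 1/(181/3)) = -20*(3/23 + 3/181) = -20*612/4163 = -12240/4163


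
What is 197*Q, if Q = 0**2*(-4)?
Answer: 0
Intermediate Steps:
Q = 0 (Q = 0*(-4) = 0)
197*Q = 197*0 = 0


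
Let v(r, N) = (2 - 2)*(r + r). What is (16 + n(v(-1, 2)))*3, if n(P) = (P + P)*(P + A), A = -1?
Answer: 48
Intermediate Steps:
v(r, N) = 0 (v(r, N) = 0*(2*r) = 0)
n(P) = 2*P*(-1 + P) (n(P) = (P + P)*(P - 1) = (2*P)*(-1 + P) = 2*P*(-1 + P))
(16 + n(v(-1, 2)))*3 = (16 + 2*0*(-1 + 0))*3 = (16 + 2*0*(-1))*3 = (16 + 0)*3 = 16*3 = 48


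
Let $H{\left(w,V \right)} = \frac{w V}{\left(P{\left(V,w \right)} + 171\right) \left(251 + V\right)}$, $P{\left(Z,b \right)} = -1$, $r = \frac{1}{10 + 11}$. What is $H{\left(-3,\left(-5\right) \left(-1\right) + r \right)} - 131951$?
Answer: $- \frac{60307544954}{457045} \approx -1.3195 \cdot 10^{5}$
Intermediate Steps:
$r = \frac{1}{21} \approx 0.047619$
$H{\left(w,V \right)} = \frac{V w}{42670 + 170 V}$ ($H{\left(w,V \right)} = \frac{w V}{\left(-1 + 171\right) \left(251 + V\right)} = \frac{V w}{170 \left(251 + V\right)} = \frac{V w}{42670 + 170 V}$)
$H{\left(-3,\left(-5\right) \left(-1\right) + r \right)} - 131951 = \frac{1}{170} \left(\left(-5\right) \left(-1\right) + \frac{1}{21}\right) \left(-3\right) \frac{1}{251 + \left(\left(-5\right) \left(-1\right) + \frac{1}{21}\right)} - 131951 = \frac{1}{170} \left(5 + \frac{1}{21}\right) \left(-3\right) \frac{1}{251 + \left(5 + \frac{1}{21}\right)} - 131951 = \frac{1}{170} \cdot \frac{106}{21} \left(-3\right) \frac{1}{251 + \frac{106}{21}} - 131951 = \frac{1}{170} \cdot \frac{106}{21} \left(-3\right) \frac{1}{\frac{5377}{21}} - 131951 = \frac{1}{170} \cdot \frac{106}{21} \left(-3\right) \frac{21}{5377} - 131951 = - \frac{159}{457045} - 131951 = - \frac{60307544954}{457045}$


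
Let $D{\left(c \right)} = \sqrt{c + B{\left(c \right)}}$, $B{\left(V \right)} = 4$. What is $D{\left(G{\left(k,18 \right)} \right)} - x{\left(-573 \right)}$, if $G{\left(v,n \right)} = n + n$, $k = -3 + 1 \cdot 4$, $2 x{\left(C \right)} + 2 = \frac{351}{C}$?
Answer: $\frac{499}{382} + 2 \sqrt{10} \approx 7.6308$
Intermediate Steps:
$x{\left(C \right)} = -1 + \frac{351}{2 C}$ ($x{\left(C \right)} = -1 + \frac{351 \frac{1}{C}}{2} = -1 + \frac{351}{2 C}$)
$k = 1$ ($k = -3 + 4 = 1$)
$G{\left(v,n \right)} = 2 n$
$D{\left(c \right)} = \sqrt{4 + c}$ ($D{\left(c \right)} = \sqrt{c + 4} = \sqrt{4 + c}$)
$D{\left(G{\left(k,18 \right)} \right)} - x{\left(-573 \right)} = \sqrt{4 + 2 \cdot 18} - \frac{\frac{351}{2} - -573}{-573} = \sqrt{4 + 36} - - \frac{\frac{351}{2} + 573}{573} = \sqrt{40} - \left(- \frac{1}{573}\right) \frac{1497}{2} = 2 \sqrt{10} - - \frac{499}{382} = 2 \sqrt{10} + \frac{499}{382} = \frac{499}{382} + 2 \sqrt{10}$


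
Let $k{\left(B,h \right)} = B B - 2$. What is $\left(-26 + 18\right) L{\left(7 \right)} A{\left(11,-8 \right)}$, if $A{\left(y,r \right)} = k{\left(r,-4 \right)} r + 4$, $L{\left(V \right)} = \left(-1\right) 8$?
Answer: $-31488$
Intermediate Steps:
$k{\left(B,h \right)} = -2 + B^{2}$ ($k{\left(B,h \right)} = B^{2} - 2 = -2 + B^{2}$)
$L{\left(V \right)} = -8$
$A{\left(y,r \right)} = 4 + r \left(-2 + r^{2}\right)$ ($A{\left(y,r \right)} = \left(-2 + r^{2}\right) r + 4 = r \left(-2 + r^{2}\right) + 4 = 4 + r \left(-2 + r^{2}\right)$)
$\left(-26 + 18\right) L{\left(7 \right)} A{\left(11,-8 \right)} = \left(-26 + 18\right) \left(-8\right) \left(4 - 8 \left(-2 + \left(-8\right)^{2}\right)\right) = \left(-8\right) \left(-8\right) \left(4 - 8 \left(-2 + 64\right)\right) = 64 \left(4 - 496\right) = 64 \left(-492\right) = -31488$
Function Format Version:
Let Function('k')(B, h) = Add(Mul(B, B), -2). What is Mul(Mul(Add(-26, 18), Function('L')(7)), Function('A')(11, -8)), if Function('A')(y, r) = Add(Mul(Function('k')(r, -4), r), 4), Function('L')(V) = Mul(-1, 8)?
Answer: -31488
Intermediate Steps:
Function('k')(B, h) = Add(-2, Pow(B, 2)) (Function('k')(B, h) = Add(Pow(B, 2), -2) = Add(-2, Pow(B, 2)))
Function('L')(V) = -8
Function('A')(y, r) = Add(4, Mul(r, Add(-2, Pow(r, 2)))) (Function('A')(y, r) = Add(Mul(Add(-2, Pow(r, 2)), r), 4) = Add(Mul(r, Add(-2, Pow(r, 2))), 4) = Add(4, Mul(r, Add(-2, Pow(r, 2)))))
Mul(Mul(Add(-26, 18), Function('L')(7)), Function('A')(11, -8)) = Mul(Mul(Add(-26, 18), -8), Add(4, Mul(-8, Add(-2, Pow(-8, 2))))) = Mul(Mul(-8, -8), Add(4, Mul(-8, Add(-2, 64)))) = Mul(64, Add(4, Mul(-8, 62))) = Mul(64, Add(4, -496)) = Mul(64, -492) = -31488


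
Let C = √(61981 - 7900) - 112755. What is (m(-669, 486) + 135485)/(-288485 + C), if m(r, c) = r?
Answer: -4917597440/14635771229 - 36768*√6009/14635771229 ≈ -0.33619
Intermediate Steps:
C = -112755 + 3*√6009 (C = √54081 - 112755 = 3*√6009 - 112755 = -112755 + 3*√6009 ≈ -1.1252e+5)
(m(-669, 486) + 135485)/(-288485 + C) = (-669 + 135485)/(-288485 + (-112755 + 3*√6009)) = 134816/(-401240 + 3*√6009)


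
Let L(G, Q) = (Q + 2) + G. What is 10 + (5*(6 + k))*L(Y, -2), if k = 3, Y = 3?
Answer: 145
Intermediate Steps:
L(G, Q) = 2 + G + Q (L(G, Q) = (2 + Q) + G = 2 + G + Q)
10 + (5*(6 + k))*L(Y, -2) = 10 + (5*(6 + 3))*(2 + 3 - 2) = 10 + (5*9)*3 = 10 + 45*3 = 10 + 135 = 145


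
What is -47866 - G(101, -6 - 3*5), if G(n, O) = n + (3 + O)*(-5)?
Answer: -48057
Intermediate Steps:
G(n, O) = -15 + n - 5*O (G(n, O) = n + (-15 - 5*O) = -15 + n - 5*O)
-47866 - G(101, -6 - 3*5) = -47866 - (-15 + 101 - 5*(-6 - 3*5)) = -47866 - (-15 + 101 - 5*(-6 - 15)) = -47866 - (-15 + 101 - 5*(-21)) = -47866 - (-15 + 101 + 105) = -47866 - 1*191 = -47866 - 191 = -48057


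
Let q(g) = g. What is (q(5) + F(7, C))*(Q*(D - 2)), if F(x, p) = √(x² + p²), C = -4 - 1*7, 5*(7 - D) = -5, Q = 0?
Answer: 0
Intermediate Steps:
D = 8 (D = 7 - ⅕*(-5) = 7 + 1 = 8)
C = -11 (C = -4 - 7 = -11)
F(x, p) = √(p² + x²)
(q(5) + F(7, C))*(Q*(D - 2)) = (5 + √((-11)² + 7²))*(0*(8 - 2)) = (5 + √(121 + 49))*(0*6) = (5 + √170)*0 = 0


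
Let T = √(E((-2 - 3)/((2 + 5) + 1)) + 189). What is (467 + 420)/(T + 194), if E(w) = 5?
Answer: 887/193 - 887*√194/37442 ≈ 4.2659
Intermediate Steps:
T = √194 (T = √(5 + 189) = √194 ≈ 13.928)
(467 + 420)/(T + 194) = (467 + 420)/(√194 + 194) = 887/(194 + √194)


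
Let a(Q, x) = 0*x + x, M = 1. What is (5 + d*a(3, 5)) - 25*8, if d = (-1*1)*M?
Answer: -200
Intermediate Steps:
a(Q, x) = x (a(Q, x) = 0 + x = x)
d = -1 (d = -1*1*1 = -1*1 = -1)
(5 + d*a(3, 5)) - 25*8 = (5 - 1*5) - 25*8 = (5 - 5) - 200 = 0 - 200 = -200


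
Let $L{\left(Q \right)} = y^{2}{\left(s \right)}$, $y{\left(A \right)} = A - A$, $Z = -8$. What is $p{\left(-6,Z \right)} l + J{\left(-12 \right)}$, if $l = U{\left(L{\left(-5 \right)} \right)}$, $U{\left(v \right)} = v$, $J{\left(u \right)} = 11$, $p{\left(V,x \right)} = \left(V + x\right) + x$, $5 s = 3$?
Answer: $11$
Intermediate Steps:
$s = \frac{3}{5}$ ($s = \frac{1}{5} \cdot 3 = \frac{3}{5} \approx 0.6$)
$p{\left(V,x \right)} = V + 2 x$
$y{\left(A \right)} = 0$
$L{\left(Q \right)} = 0$ ($L{\left(Q \right)} = 0^{2} = 0$)
$l = 0$
$p{\left(-6,Z \right)} l + J{\left(-12 \right)} = \left(-6 + 2 \left(-8\right)\right) 0 + 11 = \left(-6 - 16\right) 0 + 11 = \left(-22\right) 0 + 11 = 0 + 11 = 11$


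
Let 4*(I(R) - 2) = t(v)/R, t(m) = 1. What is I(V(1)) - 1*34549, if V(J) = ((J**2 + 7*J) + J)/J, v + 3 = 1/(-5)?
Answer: -1243691/36 ≈ -34547.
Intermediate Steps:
v = -16/5 (v = -3 + 1/(-5) = -3 - 1/5 = -16/5 ≈ -3.2000)
V(J) = (J**2 + 8*J)/J
I(R) = 2 + 1/(4*R) (I(R) = 2 + (1/R)/4 = 2 + 1/(4*R))
I(V(1)) - 1*34549 = (2 + 1/(4*(8 + 1))) - 1*34549 = (2 + (1/4)/9) - 34549 = (2 + (1/4)*(1/9)) - 34549 = (2 + 1/36) - 34549 = 73/36 - 34549 = -1243691/36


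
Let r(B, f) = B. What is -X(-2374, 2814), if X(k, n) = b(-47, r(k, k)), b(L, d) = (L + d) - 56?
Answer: 2477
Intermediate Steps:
b(L, d) = -56 + L + d
X(k, n) = -103 + k (X(k, n) = -56 - 47 + k = -103 + k)
-X(-2374, 2814) = -(-103 - 2374) = -1*(-2477) = 2477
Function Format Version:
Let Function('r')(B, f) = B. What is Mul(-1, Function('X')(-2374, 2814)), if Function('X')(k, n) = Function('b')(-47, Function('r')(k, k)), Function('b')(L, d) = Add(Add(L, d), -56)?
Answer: 2477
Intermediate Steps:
Function('b')(L, d) = Add(-56, L, d)
Function('X')(k, n) = Add(-103, k) (Function('X')(k, n) = Add(-56, -47, k) = Add(-103, k))
Mul(-1, Function('X')(-2374, 2814)) = Mul(-1, Add(-103, -2374)) = Mul(-1, -2477) = 2477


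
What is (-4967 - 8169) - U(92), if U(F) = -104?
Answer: -13032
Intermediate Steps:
(-4967 - 8169) - U(92) = (-4967 - 8169) - 1*(-104) = -13136 + 104 = -13032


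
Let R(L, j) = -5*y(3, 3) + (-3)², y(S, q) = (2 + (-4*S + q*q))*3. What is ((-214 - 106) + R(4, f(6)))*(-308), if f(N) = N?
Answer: 91168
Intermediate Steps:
y(S, q) = 6 - 12*S + 3*q² (y(S, q) = (2 + (-4*S + q²))*3 = (2 + (q² - 4*S))*3 = (2 + q² - 4*S)*3 = 6 - 12*S + 3*q²)
R(L, j) = 24 (R(L, j) = -5*(6 - 12*3 + 3*3²) + (-3)² = -5*(6 - 36 + 3*9) + 9 = -5*(6 - 36 + 27) + 9 = -5*(-3) + 9 = 15 + 9 = 24)
((-214 - 106) + R(4, f(6)))*(-308) = ((-214 - 106) + 24)*(-308) = (-320 + 24)*(-308) = -296*(-308) = 91168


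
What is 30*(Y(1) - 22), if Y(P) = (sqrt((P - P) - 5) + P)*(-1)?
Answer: -690 - 30*I*sqrt(5) ≈ -690.0 - 67.082*I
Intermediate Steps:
Y(P) = -P - I*sqrt(5) (Y(P) = (sqrt(0 - 5) + P)*(-1) = (sqrt(-5) + P)*(-1) = (I*sqrt(5) + P)*(-1) = (P + I*sqrt(5))*(-1) = -P - I*sqrt(5))
30*(Y(1) - 22) = 30*((-1*1 - I*sqrt(5)) - 22) = 30*((-1 - I*sqrt(5)) - 22) = 30*(-23 - I*sqrt(5)) = -690 - 30*I*sqrt(5)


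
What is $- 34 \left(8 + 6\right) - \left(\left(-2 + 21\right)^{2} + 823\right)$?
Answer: $-1660$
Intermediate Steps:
$- 34 \left(8 + 6\right) - \left(\left(-2 + 21\right)^{2} + 823\right) = \left(-34\right) 14 - \left(19^{2} + 823\right) = -476 - \left(361 + 823\right) = -476 - 1184 = -1660$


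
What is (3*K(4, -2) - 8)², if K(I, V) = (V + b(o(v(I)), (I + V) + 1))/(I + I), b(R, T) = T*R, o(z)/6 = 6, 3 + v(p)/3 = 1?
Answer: 16129/16 ≈ 1008.1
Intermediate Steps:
v(p) = -6 (v(p) = -9 + 3*1 = -9 + 3 = -6)
o(z) = 36 (o(z) = 6*6 = 36)
b(R, T) = R*T
K(I, V) = (36 + 36*I + 37*V)/(2*I) (K(I, V) = (V + 36*((I + V) + 1))/(I + I) = (V + 36*(1 + I + V))/((2*I)) = (V + (36 + 36*I + 36*V))*(1/(2*I)) = (36 + 36*I + 37*V)*(1/(2*I)) = (36 + 36*I + 37*V)/(2*I))
(3*K(4, -2) - 8)² = (3*((½)*(36 + 36*4 + 37*(-2))/4) - 8)² = (3*((½)*(¼)*(36 + 144 - 74)) - 8)² = (3*((½)*(¼)*106) - 8)² = (3*(53/4) - 8)² = (159/4 - 8)² = (127/4)² = 16129/16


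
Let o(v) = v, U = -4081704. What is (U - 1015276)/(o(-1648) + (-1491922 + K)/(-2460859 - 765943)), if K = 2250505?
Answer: 16446945257960/5318528279 ≈ 3092.4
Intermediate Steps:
(U - 1015276)/(o(-1648) + (-1491922 + K)/(-2460859 - 765943)) = (-4081704 - 1015276)/(-1648 + (-1491922 + 2250505)/(-2460859 - 765943)) = -5096980/(-1648 + 758583/(-3226802)) = -5096980/(-1648 + 758583*(-1/3226802)) = -5096980/(-1648 - 758583/3226802) = -5096980/(-5318528279/3226802) = -5096980*(-3226802/5318528279) = 16446945257960/5318528279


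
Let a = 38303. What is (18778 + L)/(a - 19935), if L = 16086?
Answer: 2179/1148 ≈ 1.8981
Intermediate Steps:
(18778 + L)/(a - 19935) = (18778 + 16086)/(38303 - 19935) = 34864/18368 = 34864*(1/18368) = 2179/1148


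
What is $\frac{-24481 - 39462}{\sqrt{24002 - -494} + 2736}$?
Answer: $- \frac{10934253}{466325} + \frac{63943 \sqrt{1531}}{1865300} \approx -22.106$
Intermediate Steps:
$\frac{-24481 - 39462}{\sqrt{24002 - -494} + 2736} = - \frac{63943}{\sqrt{24002 + \left(-28 + 522\right)} + 2736} = - \frac{63943}{\sqrt{24002 + 494} + 2736} = - \frac{63943}{\sqrt{24496} + 2736} = - \frac{63943}{4 \sqrt{1531} + 2736} = - \frac{63943}{2736 + 4 \sqrt{1531}}$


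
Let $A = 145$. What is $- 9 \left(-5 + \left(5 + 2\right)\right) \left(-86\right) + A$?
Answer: $1693$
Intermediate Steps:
$- 9 \left(-5 + \left(5 + 2\right)\right) \left(-86\right) + A = - 9 \left(-5 + \left(5 + 2\right)\right) \left(-86\right) + 145 = - 9 \left(-5 + 7\right) \left(-86\right) + 145 = \left(-9\right) 2 \left(-86\right) + 145 = \left(-18\right) \left(-86\right) + 145 = 1548 + 145 = 1693$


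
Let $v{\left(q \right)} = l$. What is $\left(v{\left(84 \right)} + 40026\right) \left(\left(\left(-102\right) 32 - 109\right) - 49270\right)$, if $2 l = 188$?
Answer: $-2112037160$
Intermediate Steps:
$l = 94$ ($l = \frac{1}{2} \cdot 188 = 94$)
$v{\left(q \right)} = 94$
$\left(v{\left(84 \right)} + 40026\right) \left(\left(\left(-102\right) 32 - 109\right) - 49270\right) = \left(94 + 40026\right) \left(\left(\left(-102\right) 32 - 109\right) - 49270\right) = 40120 \left(\left(-3264 - 109\right) - 49270\right) = 40120 \left(-3373 - 49270\right) = 40120 \left(-52643\right) = -2112037160$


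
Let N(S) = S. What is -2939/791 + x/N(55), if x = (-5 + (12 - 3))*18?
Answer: -104693/43505 ≈ -2.4065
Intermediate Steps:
x = 72 (x = (-5 + 9)*18 = 4*18 = 72)
-2939/791 + x/N(55) = -2939/791 + 72/55 = -104693/43505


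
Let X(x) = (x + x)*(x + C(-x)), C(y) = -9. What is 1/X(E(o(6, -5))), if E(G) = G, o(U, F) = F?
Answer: 1/140 ≈ 0.0071429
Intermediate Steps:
X(x) = 2*x*(-9 + x) (X(x) = (x + x)*(x - 9) = (2*x)*(-9 + x) = 2*x*(-9 + x))
1/X(E(o(6, -5))) = 1/(2*(-5)*(-9 - 5)) = 1/(2*(-5)*(-14)) = 1/140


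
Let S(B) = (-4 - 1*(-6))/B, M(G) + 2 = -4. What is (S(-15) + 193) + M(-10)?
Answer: 2803/15 ≈ 186.87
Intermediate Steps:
M(G) = -6 (M(G) = -2 - 4 = -6)
S(B) = 2/B (S(B) = (-4 + 6)/B = 2/B)
(S(-15) + 193) + M(-10) = (2/(-15) + 193) - 6 = (2*(-1/15) + 193) - 6 = (-2/15 + 193) - 6 = 2893/15 - 6 = 2803/15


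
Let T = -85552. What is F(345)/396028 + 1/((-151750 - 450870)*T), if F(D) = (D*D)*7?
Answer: 10738656400977007/5104340165183680 ≈ 2.1038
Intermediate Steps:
F(D) = 7*D**2 (F(D) = D**2*7 = 7*D**2)
F(345)/396028 + 1/((-151750 - 450870)*T) = (7*345**2)/396028 + 1/(-151750 - 450870*(-85552)) = (7*119025)*(1/396028) - 1/85552/(-602620) = 833175*(1/396028) - 1/602620*(-1/85552) = 833175/396028 + 1/51555346240 = 10738656400977007/5104340165183680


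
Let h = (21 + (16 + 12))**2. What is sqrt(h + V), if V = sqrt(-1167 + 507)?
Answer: sqrt(2401 + 2*I*sqrt(165)) ≈ 49.001 + 0.2621*I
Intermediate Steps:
h = 2401 (h = (21 + 28)**2 = 49**2 = 2401)
V = 2*I*sqrt(165) (V = sqrt(-660) = 2*I*sqrt(165) ≈ 25.69*I)
sqrt(h + V) = sqrt(2401 + 2*I*sqrt(165))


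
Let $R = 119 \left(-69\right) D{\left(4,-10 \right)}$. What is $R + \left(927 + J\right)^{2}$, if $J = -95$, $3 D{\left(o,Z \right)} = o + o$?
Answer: $670328$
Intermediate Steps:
$D{\left(o,Z \right)} = \frac{2 o}{3}$ ($D{\left(o,Z \right)} = \frac{o + o}{3} = \frac{2 o}{3}$)
$R = -21896$ ($R = 119 \left(-69\right) \frac{2}{3} \cdot 4 = \left(-8211\right) \frac{8}{3} = -21896$)
$R + \left(927 + J\right)^{2} = -21896 + \left(927 - 95\right)^{2} = -21896 + 832^{2} = -21896 + 692224 = 670328$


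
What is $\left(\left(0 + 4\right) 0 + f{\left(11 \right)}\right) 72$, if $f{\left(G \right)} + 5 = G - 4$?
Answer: $144$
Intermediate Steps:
$f{\left(G \right)} = -9 + G$ ($f{\left(G \right)} = -5 + \left(G - 4\right) = -5 + \left(-4 + G\right) = -9 + G$)
$\left(\left(0 + 4\right) 0 + f{\left(11 \right)}\right) 72 = \left(\left(0 + 4\right) 0 + \left(-9 + 11\right)\right) 72 = \left(4 \cdot 0 + 2\right) 72 = \left(0 + 2\right) 72 = 2 \cdot 72 = 144$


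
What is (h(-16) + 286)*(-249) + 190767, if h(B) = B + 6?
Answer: 122043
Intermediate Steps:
h(B) = 6 + B
(h(-16) + 286)*(-249) + 190767 = ((6 - 16) + 286)*(-249) + 190767 = (-10 + 286)*(-249) + 190767 = 276*(-249) + 190767 = -68724 + 190767 = 122043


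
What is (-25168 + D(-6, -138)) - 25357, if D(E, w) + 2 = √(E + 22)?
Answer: -50523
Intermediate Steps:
D(E, w) = -2 + √(22 + E) (D(E, w) = -2 + √(E + 22) = -2 + √(22 + E))
(-25168 + D(-6, -138)) - 25357 = (-25168 + (-2 + √(22 - 6))) - 25357 = (-25168 + (-2 + √16)) - 25357 = (-25168 + (-2 + 4)) - 25357 = (-25168 + 2) - 25357 = -25166 - 25357 = -50523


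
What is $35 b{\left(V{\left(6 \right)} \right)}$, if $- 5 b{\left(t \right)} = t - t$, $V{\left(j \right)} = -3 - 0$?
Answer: $0$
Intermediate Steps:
$V{\left(j \right)} = -3$ ($V{\left(j \right)} = -3 + 0 = -3$)
$b{\left(t \right)} = 0$ ($b{\left(t \right)} = - \frac{t - t}{5} = \left(- \frac{1}{5}\right) 0 = 0$)
$35 b{\left(V{\left(6 \right)} \right)} = 35 \cdot 0 = 0$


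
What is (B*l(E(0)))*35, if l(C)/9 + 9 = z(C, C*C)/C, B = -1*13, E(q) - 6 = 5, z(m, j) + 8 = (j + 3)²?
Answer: -62526555/11 ≈ -5.6842e+6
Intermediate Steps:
z(m, j) = -8 + (3 + j)² (z(m, j) = -8 + (j + 3)² = -8 + (3 + j)²)
E(q) = 11 (E(q) = 6 + 5 = 11)
B = -13
l(C) = -81 + 9*(-8 + (3 + C²)²)/C (l(C) = -81 + 9*((-8 + (3 + C*C)²)/C) = -81 + 9*((-8 + (3 + C²)²)/C) = -81 + 9*(-8 + (3 + C²)²)/C)
(B*l(E(0)))*35 = -117*(-8 + (3 + 11²)² - 9*11)/11*35 = -117*(-8 + (3 + 121)² - 99)/11*35 = -117*(-8 + 124² - 99)/11*35 = -117*(-8 + 15376 - 99)/11*35 = -117*15269/11*35 = -13*137421/11*35 = -1786473/11*35 = -62526555/11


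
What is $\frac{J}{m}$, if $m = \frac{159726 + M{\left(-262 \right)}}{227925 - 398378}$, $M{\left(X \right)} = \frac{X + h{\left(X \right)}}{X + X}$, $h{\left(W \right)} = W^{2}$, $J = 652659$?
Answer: $- \frac{74165123018}{106397} \approx -6.9706 \cdot 10^{5}$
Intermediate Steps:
$M{\left(X \right)} = \frac{X + X^{2}}{2 X}$ ($M{\left(X \right)} = \frac{X + X^{2}}{X + X} = \frac{X + X^{2}}{2 X}$)
$m = - \frac{319191}{340906}$ ($m = \frac{159726 + \left(\frac{1}{2} + \frac{1}{2} \left(-262\right)\right)}{227925 - 398378} = \frac{159726 + \left(\frac{1}{2} - 131\right)}{-170453} = \left(159726 - \frac{261}{2}\right) \left(- \frac{1}{170453}\right) = \frac{319191}{2} \left(- \frac{1}{170453}\right) = - \frac{319191}{340906} \approx -0.9363$)
$\frac{J}{m} = \frac{652659}{- \frac{319191}{340906}} = 652659 \left(- \frac{340906}{319191}\right) = - \frac{74165123018}{106397}$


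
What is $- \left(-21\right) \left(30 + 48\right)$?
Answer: $1638$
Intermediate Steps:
$- \left(-21\right) \left(30 + 48\right) = - \left(-21\right) 78 = \left(-1\right) \left(-1638\right) = 1638$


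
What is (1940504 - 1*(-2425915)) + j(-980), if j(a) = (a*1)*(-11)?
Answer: 4377199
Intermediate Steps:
j(a) = -11*a (j(a) = a*(-11) = -11*a)
(1940504 - 1*(-2425915)) + j(-980) = (1940504 - 1*(-2425915)) - 11*(-980) = (1940504 + 2425915) + 10780 = 4366419 + 10780 = 4377199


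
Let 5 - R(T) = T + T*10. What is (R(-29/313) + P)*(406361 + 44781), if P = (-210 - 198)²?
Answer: 23506806242472/313 ≈ 7.5102e+10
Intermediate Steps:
P = 166464 (P = (-408)² = 166464)
R(T) = 5 - 11*T (R(T) = 5 - (T + T*10) = 5 - (T + 10*T) = 5 - 11*T)
(R(-29/313) + P)*(406361 + 44781) = ((5 - (-319)/313) + 166464)*(406361 + 44781) = ((5 - (-319)/313) + 166464)*451142 = ((5 - 11*(-29/313)) + 166464)*451142 = ((5 + 319/313) + 166464)*451142 = (1884/313 + 166464)*451142 = (52105116/313)*451142 = 23506806242472/313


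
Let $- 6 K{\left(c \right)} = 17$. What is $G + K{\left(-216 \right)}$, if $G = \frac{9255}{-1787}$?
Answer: $- \frac{85909}{10722} \approx -8.0124$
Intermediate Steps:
$K{\left(c \right)} = - \frac{17}{6}$ ($K{\left(c \right)} = \left(- \frac{1}{6}\right) 17 = - \frac{17}{6}$)
$G = - \frac{9255}{1787}$ ($G = 9255 \left(- \frac{1}{1787}\right) = - \frac{9255}{1787} \approx -5.1791$)
$G + K{\left(-216 \right)} = - \frac{9255}{1787} - \frac{17}{6} = - \frac{85909}{10722}$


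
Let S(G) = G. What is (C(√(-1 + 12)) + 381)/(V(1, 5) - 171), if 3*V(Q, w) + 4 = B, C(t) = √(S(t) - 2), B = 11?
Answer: -1143/506 - 3*√(-2 + √11)/506 ≈ -2.2657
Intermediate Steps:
C(t) = √(-2 + t) (C(t) = √(t - 2) = √(-2 + t))
V(Q, w) = 7/3 (V(Q, w) = -4/3 + (⅓)*11 = -4/3 + 11/3 = 7/3)
(C(√(-1 + 12)) + 381)/(V(1, 5) - 171) = (√(-2 + √(-1 + 12)) + 381)/(7/3 - 171) = (√(-2 + √11) + 381)/(-506/3) = (381 + √(-2 + √11))*(-3/506) = -1143/506 - 3*√(-2 + √11)/506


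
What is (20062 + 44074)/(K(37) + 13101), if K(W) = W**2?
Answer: 32068/7235 ≈ 4.4323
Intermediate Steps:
(20062 + 44074)/(K(37) + 13101) = (20062 + 44074)/(37**2 + 13101) = 64136/(1369 + 13101) = 64136/14470 = 64136*(1/14470) = 32068/7235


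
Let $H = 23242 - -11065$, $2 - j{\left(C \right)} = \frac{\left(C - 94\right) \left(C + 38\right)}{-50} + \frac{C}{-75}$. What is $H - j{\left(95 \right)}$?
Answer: $\frac{5145161}{150} \approx 34301.0$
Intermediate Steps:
$j{\left(C \right)} = 2 + \frac{C}{75} + \frac{\left(-94 + C\right) \left(38 + C\right)}{50}$ ($j{\left(C \right)} = 2 - \left(\frac{\left(C - 94\right) \left(C + 38\right)}{-50} + \frac{C}{-75}\right) = 2 - \left(\left(-94 + C\right) \left(38 + C\right) \left(- \frac{1}{50}\right) + C \left(- \frac{1}{75}\right)\right) = 2 - \left(- \frac{\left(-94 + C\right) \left(38 + C\right)}{50} - \frac{C}{75}\right) = 2 - \left(- \frac{C}{75} - \frac{\left(-94 + C\right) \left(38 + C\right)}{50}\right) = 2 + \left(\frac{C}{75} + \frac{\left(-94 + C\right) \left(38 + C\right)}{50}\right) = 2 + \frac{C}{75} + \frac{\left(-94 + C\right) \left(38 + C\right)}{50}$)
$H = 34307$ ($H = 23242 + 11065 = 34307$)
$H - j{\left(95 \right)} = 34307 - \left(- \frac{1736}{25} - \frac{1577}{15} + \frac{95^{2}}{50}\right) = 34307 - \left(- \frac{1736}{25} - \frac{1577}{15} + \frac{1}{50} \cdot 9025\right) = 34307 - \left(- \frac{1736}{25} - \frac{1577}{15} + \frac{361}{2}\right) = 34307 - \frac{889}{150} = \frac{5145161}{150}$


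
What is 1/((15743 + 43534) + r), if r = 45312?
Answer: 1/104589 ≈ 9.5612e-6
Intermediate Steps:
1/((15743 + 43534) + r) = 1/((15743 + 43534) + 45312) = 1/(59277 + 45312) = 1/104589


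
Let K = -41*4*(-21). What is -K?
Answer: -3444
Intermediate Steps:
K = 3444 (K = -164*(-21) = 3444)
-K = -1*3444 = -3444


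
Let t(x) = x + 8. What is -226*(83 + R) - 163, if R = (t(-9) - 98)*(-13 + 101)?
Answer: 1949991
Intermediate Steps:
t(x) = 8 + x
R = -8712 (R = ((8 - 9) - 98)*(-13 + 101) = (-1 - 98)*88 = -99*88 = -8712)
-226*(83 + R) - 163 = -226*(83 - 8712) - 163 = -226*(-8629) - 163 = 1950154 - 163 = 1949991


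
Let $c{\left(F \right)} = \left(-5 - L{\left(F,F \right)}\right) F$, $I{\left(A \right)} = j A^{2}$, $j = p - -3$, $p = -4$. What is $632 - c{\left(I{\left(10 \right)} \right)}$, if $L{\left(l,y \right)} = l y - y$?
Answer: $-1009868$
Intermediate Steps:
$L{\left(l,y \right)} = - y + l y$
$j = -1$ ($j = -4 - -3 = -4 + 3 = -1$)
$I{\left(A \right)} = - A^{2}$
$c{\left(F \right)} = F \left(-5 - F \left(-1 + F\right)\right)$ ($c{\left(F \right)} = \left(-5 - F \left(-1 + F\right)\right) F = F \left(-5 - F \left(-1 + F\right)\right)$)
$632 - c{\left(I{\left(10 \right)} \right)} = 632 - - 10^{2} \left(-5 - 10^{2} - \left(- 10^{2}\right)^{2}\right) = 632 - \left(-1\right) 100 \left(-5 - 100 - \left(\left(-1\right) 100\right)^{2}\right) = 632 - - 100 \left(-5 - 100 - \left(-100\right)^{2}\right) = 632 - - 100 \left(-5 - 100 - 10000\right) = 632 - \left(-100\right) \left(-10105\right) = 632 - 1010500 = -1009868$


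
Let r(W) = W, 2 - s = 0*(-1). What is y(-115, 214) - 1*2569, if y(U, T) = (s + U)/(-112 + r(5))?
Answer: -274770/107 ≈ -2567.9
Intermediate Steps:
s = 2 (s = 2 - 0*(-1) = 2 - 1*0 = 2 + 0 = 2)
y(U, T) = -2/107 - U/107 (y(U, T) = (2 + U)/(-112 + 5) = (2 + U)/(-107) = (2 + U)*(-1/107) = -2/107 - U/107)
y(-115, 214) - 1*2569 = (-2/107 - 1/107*(-115)) - 1*2569 = (-2/107 + 115/107) - 2569 = 113/107 - 2569 = -274770/107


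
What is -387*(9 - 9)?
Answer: 0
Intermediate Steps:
-387*(9 - 9) = -387*0 = -1*0 = 0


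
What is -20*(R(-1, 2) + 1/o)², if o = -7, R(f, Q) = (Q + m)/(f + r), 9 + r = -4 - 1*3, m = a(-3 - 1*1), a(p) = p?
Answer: -180/14161 ≈ -0.012711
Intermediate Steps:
m = -4 (m = -3 - 1*1 = -3 - 1 = -4)
r = -16 (r = -9 + (-4 - 1*3) = -9 + (-4 - 3) = -9 - 7 = -16)
R(f, Q) = (-4 + Q)/(-16 + f) (R(f, Q) = (Q - 4)/(f - 16) = (-4 + Q)/(-16 + f))
-20*(R(-1, 2) + 1/o)² = -20*((-4 + 2)/(-16 - 1) + 1/(-7))² = -20*(-2/(-17) - ⅐)² = -20*(-1/17*(-2) - ⅐)² = -20*(2/17 - ⅐)² = -20*(-3/119)² = -20*9/14161 = -180/14161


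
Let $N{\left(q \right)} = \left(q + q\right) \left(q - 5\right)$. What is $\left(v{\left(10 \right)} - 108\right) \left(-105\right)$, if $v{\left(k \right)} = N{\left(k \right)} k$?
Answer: $-93660$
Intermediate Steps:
$N{\left(q \right)} = 2 q \left(-5 + q\right)$
$v{\left(k \right)} = 2 k^{2} \left(-5 + k\right)$ ($v{\left(k \right)} = 2 k \left(-5 + k\right) k = 2 k^{2} \left(-5 + k\right)$)
$\left(v{\left(10 \right)} - 108\right) \left(-105\right) = \left(2 \cdot 10^{2} \left(-5 + 10\right) - 108\right) \left(-105\right) = \left(2 \cdot 100 \cdot 5 - 108\right) \left(-105\right) = \left(1000 - 108\right) \left(-105\right) = 892 \left(-105\right) = -93660$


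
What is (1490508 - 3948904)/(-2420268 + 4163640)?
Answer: -614599/435843 ≈ -1.4101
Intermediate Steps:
(1490508 - 3948904)/(-2420268 + 4163640) = -2458396/1743372 = -2458396*1/1743372 = -614599/435843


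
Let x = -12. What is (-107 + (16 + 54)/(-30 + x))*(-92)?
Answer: 29992/3 ≈ 9997.3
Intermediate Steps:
(-107 + (16 + 54)/(-30 + x))*(-92) = (-107 + (16 + 54)/(-30 - 12))*(-92) = (-107 + 70/(-42))*(-92) = (-107 + 70*(-1/42))*(-92) = (-107 - 5/3)*(-92) = -326/3*(-92) = 29992/3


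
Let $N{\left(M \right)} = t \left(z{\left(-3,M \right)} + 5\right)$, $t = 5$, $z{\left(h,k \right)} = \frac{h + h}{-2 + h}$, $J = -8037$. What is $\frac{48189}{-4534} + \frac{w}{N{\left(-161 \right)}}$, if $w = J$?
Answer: $- \frac{37933617}{140554} \approx -269.89$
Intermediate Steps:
$z{\left(h,k \right)} = \frac{2 h}{-2 + h}$
$w = -8037$
$N{\left(M \right)} = 31$ ($N{\left(M \right)} = 5 \left(2 \left(-3\right) \frac{1}{-2 - 3} + 5\right) = 5 \left(2 \left(-3\right) \frac{1}{-5} + 5\right) = 5 \left(2 \left(-3\right) \left(- \frac{1}{5}\right) + 5\right) = 5 \left(\frac{6}{5} + 5\right) = 5 \cdot \frac{31}{5} = 31$)
$\frac{48189}{-4534} + \frac{w}{N{\left(-161 \right)}} = \frac{48189}{-4534} - \frac{8037}{31} = 48189 \left(- \frac{1}{4534}\right) - \frac{8037}{31} = - \frac{48189}{4534} - \frac{8037}{31} = - \frac{37933617}{140554}$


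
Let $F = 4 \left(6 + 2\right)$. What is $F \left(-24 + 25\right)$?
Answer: $32$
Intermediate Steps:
$F = 32$ ($F = 4 \cdot 8 = 32$)
$F \left(-24 + 25\right) = 32 \left(-24 + 25\right) = 32 \cdot 1 = 32$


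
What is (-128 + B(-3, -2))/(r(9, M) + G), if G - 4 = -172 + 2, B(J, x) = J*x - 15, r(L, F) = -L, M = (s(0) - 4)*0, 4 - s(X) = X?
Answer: 137/175 ≈ 0.78286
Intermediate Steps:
s(X) = 4 - X
M = 0 (M = ((4 - 1*0) - 4)*0 = ((4 + 0) - 4)*0 = (4 - 4)*0 = 0*0 = 0)
B(J, x) = -15 + J*x
G = -166 (G = 4 + (-172 + 2) = 4 - 170 = -166)
(-128 + B(-3, -2))/(r(9, M) + G) = (-128 + (-15 - 3*(-2)))/(-1*9 - 166) = (-128 + (-15 + 6))/(-9 - 166) = (-128 - 9)/(-175) = -137*(-1/175) = 137/175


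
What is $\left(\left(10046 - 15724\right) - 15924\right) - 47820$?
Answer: $-69422$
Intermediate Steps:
$\left(\left(10046 - 15724\right) - 15924\right) - 47820 = \left(-5678 - 15924\right) - 47820 = -21602 - 47820 = -69422$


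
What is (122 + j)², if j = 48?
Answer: 28900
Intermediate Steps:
(122 + j)² = (122 + 48)² = 170² = 28900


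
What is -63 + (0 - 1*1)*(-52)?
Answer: -11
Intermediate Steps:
-63 + (0 - 1*1)*(-52) = -63 + (0 - 1)*(-52) = -63 - 1*(-52) = -63 + 52 = -11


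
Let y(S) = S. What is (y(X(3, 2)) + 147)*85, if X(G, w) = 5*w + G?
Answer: 13600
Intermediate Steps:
X(G, w) = G + 5*w
(y(X(3, 2)) + 147)*85 = ((3 + 5*2) + 147)*85 = ((3 + 10) + 147)*85 = (13 + 147)*85 = 160*85 = 13600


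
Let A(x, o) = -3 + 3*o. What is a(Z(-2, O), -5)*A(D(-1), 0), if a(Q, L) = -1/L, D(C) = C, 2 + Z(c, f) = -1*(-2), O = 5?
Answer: -3/5 ≈ -0.60000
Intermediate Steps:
Z(c, f) = 0 (Z(c, f) = -2 - 1*(-2) = -2 + 2 = 0)
a(Z(-2, O), -5)*A(D(-1), 0) = (-1/(-5))*(-3 + 3*0) = (-1*(-1/5))*(-3 + 0) = (1/5)*(-3) = -3/5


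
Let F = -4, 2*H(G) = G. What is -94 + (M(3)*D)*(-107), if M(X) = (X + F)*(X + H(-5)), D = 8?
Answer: 334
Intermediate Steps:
H(G) = G/2
M(X) = (-4 + X)*(-5/2 + X) (M(X) = (X - 4)*(X + (½)*(-5)) = (-4 + X)*(X - 5/2) = (-4 + X)*(-5/2 + X))
-94 + (M(3)*D)*(-107) = -94 + ((10 + 3² - 13/2*3)*8)*(-107) = -94 + ((10 + 9 - 39/2)*8)*(-107) = -94 - ½*8*(-107) = -94 - 4*(-107) = -94 + 428 = 334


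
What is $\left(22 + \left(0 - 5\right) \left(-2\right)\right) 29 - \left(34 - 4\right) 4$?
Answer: $808$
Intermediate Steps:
$\left(22 + \left(0 - 5\right) \left(-2\right)\right) 29 - \left(34 - 4\right) 4 = \left(22 - -10\right) 29 - 30 \cdot 4 = \left(22 + 10\right) 29 - 120 = 32 \cdot 29 - 120 = 928 - 120 = 808$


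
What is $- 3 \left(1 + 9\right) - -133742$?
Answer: $133712$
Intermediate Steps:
$- 3 \left(1 + 9\right) - -133742 = \left(-3\right) 10 + 133742 = -30 + 133742 = 133712$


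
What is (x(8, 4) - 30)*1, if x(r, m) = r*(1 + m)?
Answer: 10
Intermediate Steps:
(x(8, 4) - 30)*1 = (8*(1 + 4) - 30)*1 = (8*5 - 30)*1 = (40 - 30)*1 = 10*1 = 10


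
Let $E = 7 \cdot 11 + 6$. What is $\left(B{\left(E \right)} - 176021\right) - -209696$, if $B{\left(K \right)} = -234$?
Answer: $33441$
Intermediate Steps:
$E = 83$ ($E = 77 + 6 = 83$)
$\left(B{\left(E \right)} - 176021\right) - -209696 = \left(-234 - 176021\right) - -209696 = -176255 + 209696 = 33441$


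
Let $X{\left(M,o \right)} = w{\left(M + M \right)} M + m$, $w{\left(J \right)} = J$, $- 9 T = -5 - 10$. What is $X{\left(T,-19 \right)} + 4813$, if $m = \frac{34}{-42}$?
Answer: $\frac{303518}{63} \approx 4817.7$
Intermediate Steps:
$m = - \frac{17}{21}$ ($m = 34 \left(- \frac{1}{42}\right) = - \frac{17}{21} \approx -0.80952$)
$T = \frac{5}{3}$ ($T = - \frac{-5 - 10}{9} = \left(- \frac{1}{9}\right) \left(-15\right) = \frac{5}{3} \approx 1.6667$)
$X{\left(M,o \right)} = - \frac{17}{21} + 2 M^{2}$ ($X{\left(M,o \right)} = \left(M + M\right) M - \frac{17}{21} = 2 M M - \frac{17}{21} = 2 M^{2} - \frac{17}{21} = - \frac{17}{21} + 2 M^{2}$)
$X{\left(T,-19 \right)} + 4813 = \left(- \frac{17}{21} + 2 \left(\frac{5}{3}\right)^{2}\right) + 4813 = \left(- \frac{17}{21} + 2 \cdot \frac{25}{9}\right) + 4813 = \left(- \frac{17}{21} + \frac{50}{9}\right) + 4813 = \frac{299}{63} + 4813 = \frac{303518}{63}$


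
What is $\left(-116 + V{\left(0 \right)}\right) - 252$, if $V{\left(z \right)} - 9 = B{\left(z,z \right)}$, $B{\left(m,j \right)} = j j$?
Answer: $-359$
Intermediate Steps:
$B{\left(m,j \right)} = j^{2}$
$V{\left(z \right)} = 9 + z^{2}$
$\left(-116 + V{\left(0 \right)}\right) - 252 = \left(-116 + \left(9 + 0^{2}\right)\right) - 252 = \left(-116 + \left(9 + 0\right)\right) - 252 = \left(-116 + 9\right) - 252 = -107 - 252 = -359$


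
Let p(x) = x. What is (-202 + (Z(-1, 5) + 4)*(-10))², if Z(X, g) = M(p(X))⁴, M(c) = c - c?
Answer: 58564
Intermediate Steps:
M(c) = 0
Z(X, g) = 0 (Z(X, g) = 0⁴ = 0)
(-202 + (Z(-1, 5) + 4)*(-10))² = (-202 + (0 + 4)*(-10))² = (-202 + 4*(-10))² = (-202 - 40)² = (-242)² = 58564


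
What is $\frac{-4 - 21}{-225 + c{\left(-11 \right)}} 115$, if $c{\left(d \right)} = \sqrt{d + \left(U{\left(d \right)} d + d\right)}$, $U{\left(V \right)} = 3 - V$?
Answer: $\frac{646875}{50801} + \frac{11500 i \sqrt{11}}{50801} \approx 12.734 + 0.7508 i$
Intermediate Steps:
$c{\left(d \right)} = \sqrt{2 d + d \left(3 - d\right)}$ ($c{\left(d \right)} = \sqrt{d + \left(\left(3 - d\right) d + d\right)} = \sqrt{d + \left(d \left(3 - d\right) + d\right)} = \sqrt{d + \left(d + d \left(3 - d\right)\right)} = \sqrt{2 d + d \left(3 - d\right)}$)
$\frac{-4 - 21}{-225 + c{\left(-11 \right)}} 115 = \frac{-4 - 21}{-225 + \sqrt{- 11 \left(5 - -11\right)}} 115 = - \frac{25}{-225 + \sqrt{- 11 \left(5 + 11\right)}} 115 = - \frac{25}{-225 + \sqrt{\left(-11\right) 16}} \cdot 115 = - \frac{25}{-225 + \sqrt{-176}} \cdot 115 = - \frac{25}{-225 + 4 i \sqrt{11}} \cdot 115 = - \frac{2875}{-225 + 4 i \sqrt{11}}$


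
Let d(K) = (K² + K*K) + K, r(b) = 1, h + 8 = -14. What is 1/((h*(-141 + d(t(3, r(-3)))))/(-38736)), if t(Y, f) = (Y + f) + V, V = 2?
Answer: -2152/77 ≈ -27.948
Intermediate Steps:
h = -22 (h = -8 - 14 = -22)
t(Y, f) = 2 + Y + f (t(Y, f) = (Y + f) + 2 = 2 + Y + f)
d(K) = K + 2*K² (d(K) = (K² + K²) + K = 2*K² + K = K + 2*K²)
1/((h*(-141 + d(t(3, r(-3)))))/(-38736)) = 1/(-22*(-141 + (2 + 3 + 1)*(1 + 2*(2 + 3 + 1)))/(-38736)) = 1/(-22*(-141 + 6*(1 + 2*6))*(-1/38736)) = 1/(-22*(-141 + 6*(1 + 12))*(-1/38736)) = 1/(-22*(-141 + 6*13)*(-1/38736)) = 1/(-22*(-141 + 78)*(-1/38736)) = 1/(-22*(-63)*(-1/38736)) = 1/(1386*(-1/38736)) = 1/(-77/2152) = -2152/77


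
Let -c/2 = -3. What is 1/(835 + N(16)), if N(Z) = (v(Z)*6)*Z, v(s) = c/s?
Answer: 1/871 ≈ 0.0011481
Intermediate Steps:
c = 6 (c = -2*(-3) = 6)
v(s) = 6/s
N(Z) = 36 (N(Z) = ((6/Z)*6)*Z = (36/Z)*Z = 36)
1/(835 + N(16)) = 1/(835 + 36) = 1/871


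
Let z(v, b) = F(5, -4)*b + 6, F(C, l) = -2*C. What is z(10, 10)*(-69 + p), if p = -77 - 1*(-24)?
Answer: 11468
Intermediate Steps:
z(v, b) = 6 - 10*b (z(v, b) = (-2*5)*b + 6 = -10*b + 6 = 6 - 10*b)
p = -53 (p = -77 + 24 = -53)
z(10, 10)*(-69 + p) = (6 - 10*10)*(-69 - 53) = (6 - 100)*(-122) = -94*(-122) = 11468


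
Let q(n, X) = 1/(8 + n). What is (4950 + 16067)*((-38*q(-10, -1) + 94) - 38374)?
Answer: -804131437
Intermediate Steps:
(4950 + 16067)*((-38*q(-10, -1) + 94) - 38374) = (4950 + 16067)*((-38/(8 - 10) + 94) - 38374) = 21017*((-38/(-2) + 94) - 38374) = 21017*((-38*(-½) + 94) - 38374) = 21017*((19 + 94) - 38374) = 21017*(113 - 38374) = 21017*(-38261) = -804131437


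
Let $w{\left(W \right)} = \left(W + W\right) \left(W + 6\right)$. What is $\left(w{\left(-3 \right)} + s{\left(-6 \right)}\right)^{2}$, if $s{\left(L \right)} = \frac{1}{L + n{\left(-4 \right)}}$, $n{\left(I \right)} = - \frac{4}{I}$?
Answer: $\frac{8281}{25} \approx 331.24$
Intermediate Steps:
$w{\left(W \right)} = 2 W \left(6 + W\right)$
$s{\left(L \right)} = \frac{1}{1 + L}$ ($s{\left(L \right)} = \frac{1}{L - \frac{4}{-4}} = \frac{1}{L - -1} = \frac{1}{L + 1} = \frac{1}{1 + L}$)
$\left(w{\left(-3 \right)} + s{\left(-6 \right)}\right)^{2} = \left(2 \left(-3\right) \left(6 - 3\right) + \frac{1}{1 - 6}\right)^{2} = \left(2 \left(-3\right) 3 + \frac{1}{-5}\right)^{2} = \left(-18 - \frac{1}{5}\right)^{2} = \left(- \frac{91}{5}\right)^{2} = \frac{8281}{25}$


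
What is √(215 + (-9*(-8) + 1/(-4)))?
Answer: √1147/2 ≈ 16.934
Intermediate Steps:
√(215 + (-9*(-8) + 1/(-4))) = √(215 + (72 - ¼)) = √(215 + 287/4) = √(1147/4) = √1147/2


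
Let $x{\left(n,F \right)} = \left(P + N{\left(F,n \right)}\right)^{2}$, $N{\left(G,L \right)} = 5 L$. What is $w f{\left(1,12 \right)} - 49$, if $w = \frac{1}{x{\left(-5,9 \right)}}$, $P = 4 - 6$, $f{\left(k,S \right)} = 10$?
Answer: $- \frac{35711}{729} \approx -48.986$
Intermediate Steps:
$P = -2$ ($P = 4 - 6 = -2$)
$x{\left(n,F \right)} = \left(-2 + 5 n\right)^{2}$
$w = \frac{1}{729}$ ($w = \frac{1}{\left(-2 + 5 \left(-5\right)\right)^{2}} = \frac{1}{\left(-2 - 25\right)^{2}} = \frac{1}{\left(-27\right)^{2}} = \frac{1}{729} \approx 0.0013717$)
$w f{\left(1,12 \right)} - 49 = \frac{1}{729} \cdot 10 - 49 = \frac{10}{729} - 49 = - \frac{35711}{729}$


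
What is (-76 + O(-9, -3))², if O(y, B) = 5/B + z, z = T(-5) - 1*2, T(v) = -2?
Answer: 60025/9 ≈ 6669.4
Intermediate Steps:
z = -4 (z = -2 - 1*2 = -2 - 2 = -4)
O(y, B) = -4 + 5/B (O(y, B) = 5/B - 4 = -4 + 5/B)
(-76 + O(-9, -3))² = (-76 + (-4 + 5/(-3)))² = (-76 + (-4 + 5*(-⅓)))² = (-76 + (-4 - 5/3))² = (-76 - 17/3)² = (-245/3)² = 60025/9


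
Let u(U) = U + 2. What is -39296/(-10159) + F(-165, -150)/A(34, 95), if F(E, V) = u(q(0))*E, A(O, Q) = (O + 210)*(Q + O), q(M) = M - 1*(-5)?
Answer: 408382417/106588228 ≈ 3.8314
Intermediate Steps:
q(M) = 5 + M (q(M) = M + 5 = 5 + M)
A(O, Q) = (210 + O)*(O + Q)
u(U) = 2 + U
F(E, V) = 7*E (F(E, V) = (2 + (5 + 0))*E = (2 + 5)*E = 7*E)
-39296/(-10159) + F(-165, -150)/A(34, 95) = -39296/(-10159) + (7*(-165))/(34² + 210*34 + 210*95 + 34*95) = -39296*(-1/10159) - 1155/(1156 + 7140 + 19950 + 3230) = 39296/10159 - 1155/31476 = 39296/10159 - 1155*1/31476 = 39296/10159 - 385/10492 = 408382417/106588228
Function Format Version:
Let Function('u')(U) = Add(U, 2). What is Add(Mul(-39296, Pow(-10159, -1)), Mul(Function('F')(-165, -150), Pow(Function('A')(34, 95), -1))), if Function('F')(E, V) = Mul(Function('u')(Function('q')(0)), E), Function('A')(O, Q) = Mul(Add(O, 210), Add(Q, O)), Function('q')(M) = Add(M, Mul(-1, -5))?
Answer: Rational(408382417, 106588228) ≈ 3.8314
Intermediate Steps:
Function('q')(M) = Add(5, M) (Function('q')(M) = Add(M, 5) = Add(5, M))
Function('A')(O, Q) = Mul(Add(210, O), Add(O, Q))
Function('u')(U) = Add(2, U)
Function('F')(E, V) = Mul(7, E) (Function('F')(E, V) = Mul(Add(2, Add(5, 0)), E) = Mul(Add(2, 5), E) = Mul(7, E))
Add(Mul(-39296, Pow(-10159, -1)), Mul(Function('F')(-165, -150), Pow(Function('A')(34, 95), -1))) = Add(Mul(-39296, Pow(-10159, -1)), Mul(Mul(7, -165), Pow(Add(Pow(34, 2), Mul(210, 34), Mul(210, 95), Mul(34, 95)), -1))) = Add(Mul(-39296, Rational(-1, 10159)), Mul(-1155, Pow(Add(1156, 7140, 19950, 3230), -1))) = Add(Rational(39296, 10159), Mul(-1155, Pow(31476, -1))) = Add(Rational(39296, 10159), Mul(-1155, Rational(1, 31476))) = Add(Rational(39296, 10159), Rational(-385, 10492)) = Rational(408382417, 106588228)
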